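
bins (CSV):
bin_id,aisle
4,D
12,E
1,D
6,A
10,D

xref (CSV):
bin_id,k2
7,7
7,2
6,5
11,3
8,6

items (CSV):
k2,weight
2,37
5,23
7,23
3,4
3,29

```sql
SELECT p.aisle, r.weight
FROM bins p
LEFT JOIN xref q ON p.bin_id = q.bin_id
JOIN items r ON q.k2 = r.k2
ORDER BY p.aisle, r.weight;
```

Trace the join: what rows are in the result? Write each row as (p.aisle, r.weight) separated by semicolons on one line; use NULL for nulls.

(A, 23)

Joins associate left-to-right: bins LEFT JOIN xref on bin_id gives 5 intermediate row(s).
Then INNER JOIN `items r` on k2: keep only rows whose q.k2 appears in r.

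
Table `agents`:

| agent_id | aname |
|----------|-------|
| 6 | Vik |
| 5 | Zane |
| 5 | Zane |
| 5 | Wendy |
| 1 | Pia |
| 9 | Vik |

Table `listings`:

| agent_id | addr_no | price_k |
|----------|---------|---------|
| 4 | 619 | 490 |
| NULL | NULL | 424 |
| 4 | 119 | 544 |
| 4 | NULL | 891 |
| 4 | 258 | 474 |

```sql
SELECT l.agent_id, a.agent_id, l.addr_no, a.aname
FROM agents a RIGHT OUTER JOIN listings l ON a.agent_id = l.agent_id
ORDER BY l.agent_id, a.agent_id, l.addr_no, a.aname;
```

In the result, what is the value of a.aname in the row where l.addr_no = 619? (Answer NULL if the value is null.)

NULL

RIGHT JOIN keeps every row from `listings`; unmatched rows get NULL for `agents`'s columns.
Matching on a.agent_id = l.agent_id. A NULL in a compared column never satisfies the condition.
Matched pairs: 0; unmatched l rows kept: 5.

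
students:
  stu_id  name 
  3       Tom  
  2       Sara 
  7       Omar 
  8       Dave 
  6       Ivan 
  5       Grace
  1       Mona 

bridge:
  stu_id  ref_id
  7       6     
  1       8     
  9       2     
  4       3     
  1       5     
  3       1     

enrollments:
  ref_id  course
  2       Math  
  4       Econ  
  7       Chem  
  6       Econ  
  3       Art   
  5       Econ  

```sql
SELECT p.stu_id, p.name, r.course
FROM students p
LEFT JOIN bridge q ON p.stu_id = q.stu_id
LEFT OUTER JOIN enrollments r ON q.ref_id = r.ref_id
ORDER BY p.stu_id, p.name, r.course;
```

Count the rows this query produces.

8

Joins associate left-to-right: students LEFT JOIN bridge on stu_id gives 8 intermediate row(s).
Then LEFT JOIN `enrollments r` on ref_id: each of those 8 rows is kept; rows whose q.ref_id has no match in r get NULL for r's columns.
Result: 8 row(s).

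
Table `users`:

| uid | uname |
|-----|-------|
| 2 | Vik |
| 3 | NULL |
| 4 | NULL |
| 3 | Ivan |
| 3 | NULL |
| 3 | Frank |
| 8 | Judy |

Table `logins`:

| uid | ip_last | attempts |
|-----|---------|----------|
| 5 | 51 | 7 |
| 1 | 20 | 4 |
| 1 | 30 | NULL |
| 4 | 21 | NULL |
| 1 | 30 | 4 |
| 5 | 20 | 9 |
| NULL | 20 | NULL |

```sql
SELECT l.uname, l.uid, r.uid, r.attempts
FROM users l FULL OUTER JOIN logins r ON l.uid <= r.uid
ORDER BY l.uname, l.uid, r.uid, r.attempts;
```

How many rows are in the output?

FULL OUTER JOIN keeps every row from both sides; unmatched rows get NULL for the other side's columns.
Matching on l.uid <= r.uid. A NULL in a compared column never satisfies the condition.
Matched pairs: 18; unmatched l rows kept: 1; unmatched r rows kept: 4.
Total: 18 matched + 5 padded = 23 rows.

23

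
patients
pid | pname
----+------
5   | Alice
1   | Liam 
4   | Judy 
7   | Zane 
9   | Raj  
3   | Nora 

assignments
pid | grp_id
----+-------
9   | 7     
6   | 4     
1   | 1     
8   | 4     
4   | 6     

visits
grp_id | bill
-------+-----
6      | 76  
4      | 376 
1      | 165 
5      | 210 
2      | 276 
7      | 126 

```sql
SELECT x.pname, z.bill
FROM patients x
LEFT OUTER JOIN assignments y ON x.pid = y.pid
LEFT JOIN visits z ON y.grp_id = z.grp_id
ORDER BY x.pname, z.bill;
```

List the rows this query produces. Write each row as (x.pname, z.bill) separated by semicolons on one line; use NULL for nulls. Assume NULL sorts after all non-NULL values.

(Alice, NULL); (Judy, 76); (Liam, 165); (Nora, NULL); (Raj, 126); (Zane, NULL)

Step 1 — x LEFT JOIN y on pid → 6 row(s).
Then LEFT JOIN `visits z` on grp_id: each of those 6 rows is kept; rows whose y.grp_id has no match in z get NULL for z's columns.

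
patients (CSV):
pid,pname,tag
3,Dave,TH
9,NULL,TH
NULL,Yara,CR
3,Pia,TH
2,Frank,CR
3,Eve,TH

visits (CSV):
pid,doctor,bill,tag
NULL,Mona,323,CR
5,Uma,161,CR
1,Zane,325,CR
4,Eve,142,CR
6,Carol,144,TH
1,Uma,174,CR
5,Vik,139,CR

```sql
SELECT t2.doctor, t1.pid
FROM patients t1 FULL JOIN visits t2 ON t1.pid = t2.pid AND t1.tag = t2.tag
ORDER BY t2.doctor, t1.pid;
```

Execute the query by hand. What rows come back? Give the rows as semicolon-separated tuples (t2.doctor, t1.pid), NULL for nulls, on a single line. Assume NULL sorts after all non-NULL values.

(Carol, NULL); (Eve, NULL); (Mona, NULL); (Uma, NULL); (Uma, NULL); (Vik, NULL); (Zane, NULL); (NULL, 2); (NULL, 3); (NULL, 3); (NULL, 3); (NULL, 9); (NULL, NULL)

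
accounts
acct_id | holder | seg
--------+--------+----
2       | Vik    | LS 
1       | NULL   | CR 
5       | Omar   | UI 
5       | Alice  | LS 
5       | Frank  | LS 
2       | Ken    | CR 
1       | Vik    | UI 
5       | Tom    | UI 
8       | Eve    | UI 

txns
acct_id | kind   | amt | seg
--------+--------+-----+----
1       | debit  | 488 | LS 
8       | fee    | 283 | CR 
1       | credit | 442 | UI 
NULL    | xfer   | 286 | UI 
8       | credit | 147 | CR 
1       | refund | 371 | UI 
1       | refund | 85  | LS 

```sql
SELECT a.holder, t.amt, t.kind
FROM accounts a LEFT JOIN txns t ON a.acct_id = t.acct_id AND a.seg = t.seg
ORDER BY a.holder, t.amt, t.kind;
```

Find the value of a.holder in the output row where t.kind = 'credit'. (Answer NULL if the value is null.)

LEFT JOIN keeps every row from `accounts`; unmatched rows get NULL for `txns`'s columns.
Matching on a.acct_id = t.acct_id AND a.seg = t.seg. A NULL in a compared column never satisfies the condition.
- acct_id=2, seg=LS: no t row matches, row kept with t columns NULL.
- acct_id=1, seg=CR: no t row matches, row kept with t columns NULL.
- acct_id=5, seg=UI: no t row matches, row kept with t columns NULL.
- acct_id=5, seg=LS: no t row matches, row kept with t columns NULL.
- acct_id=5, seg=LS: no t row matches, row kept with t columns NULL.
- acct_id=2, seg=CR: no t row matches, row kept with t columns NULL.
- acct_id=1, seg=UI: 2 matching t row(s), so 2 row(s) emitted.
- acct_id=5, seg=UI: no t row matches, row kept with t columns NULL.
- acct_id=8, seg=UI: no t row matches, row kept with t columns NULL.

Vik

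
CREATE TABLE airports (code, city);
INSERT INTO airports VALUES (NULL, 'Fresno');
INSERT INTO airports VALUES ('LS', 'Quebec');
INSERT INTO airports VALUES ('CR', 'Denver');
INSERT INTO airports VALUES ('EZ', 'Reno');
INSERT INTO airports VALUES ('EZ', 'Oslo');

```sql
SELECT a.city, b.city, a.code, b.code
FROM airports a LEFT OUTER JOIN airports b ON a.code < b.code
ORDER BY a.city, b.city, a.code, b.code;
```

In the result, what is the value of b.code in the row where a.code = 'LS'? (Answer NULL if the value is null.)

LEFT JOIN keeps every row from `airports a`; unmatched rows get NULL for `airports b`'s columns.
Matching on a.code < b.code. A NULL in a compared column never satisfies the condition.
Matched pairs: 5; unmatched a rows kept: 2.

NULL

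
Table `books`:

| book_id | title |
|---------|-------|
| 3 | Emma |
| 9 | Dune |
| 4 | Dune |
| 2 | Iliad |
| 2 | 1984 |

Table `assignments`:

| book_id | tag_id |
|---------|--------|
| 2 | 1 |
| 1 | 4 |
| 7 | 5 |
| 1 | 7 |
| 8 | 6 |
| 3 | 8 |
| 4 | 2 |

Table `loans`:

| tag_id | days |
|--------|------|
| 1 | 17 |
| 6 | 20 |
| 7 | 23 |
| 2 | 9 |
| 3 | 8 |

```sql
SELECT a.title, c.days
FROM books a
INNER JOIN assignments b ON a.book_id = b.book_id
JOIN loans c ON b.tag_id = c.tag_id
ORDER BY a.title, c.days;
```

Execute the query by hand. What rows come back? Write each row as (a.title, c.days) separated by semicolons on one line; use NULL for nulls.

Joins associate left-to-right: books INNER JOIN assignments on book_id gives 4 intermediate row(s).
Then INNER JOIN `loans c` on tag_id: keep only rows whose b.tag_id appears in c.

(1984, 17); (Dune, 9); (Iliad, 17)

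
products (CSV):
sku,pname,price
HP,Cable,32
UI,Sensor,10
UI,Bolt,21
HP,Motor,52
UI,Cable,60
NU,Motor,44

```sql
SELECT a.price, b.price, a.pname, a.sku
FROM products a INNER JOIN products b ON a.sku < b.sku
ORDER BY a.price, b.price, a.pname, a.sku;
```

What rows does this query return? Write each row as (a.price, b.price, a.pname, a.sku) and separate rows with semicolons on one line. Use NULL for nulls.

INNER JOIN keeps only pairs where the ON condition holds.
Matching on a.sku < b.sku.
- a row (sku=HP): matches 4 b row(s) → 4 output row(s).
- a row (sku=UI): no match → dropped.
- a row (sku=UI): no match → dropped.
- a row (sku=HP): matches 4 b row(s) → 4 output row(s).
- a row (sku=UI): no match → dropped.
- a row (sku=NU): matches 3 b row(s) → 3 output row(s).

(32, 10, Cable, HP); (32, 21, Cable, HP); (32, 44, Cable, HP); (32, 60, Cable, HP); (44, 10, Motor, NU); (44, 21, Motor, NU); (44, 60, Motor, NU); (52, 10, Motor, HP); (52, 21, Motor, HP); (52, 44, Motor, HP); (52, 60, Motor, HP)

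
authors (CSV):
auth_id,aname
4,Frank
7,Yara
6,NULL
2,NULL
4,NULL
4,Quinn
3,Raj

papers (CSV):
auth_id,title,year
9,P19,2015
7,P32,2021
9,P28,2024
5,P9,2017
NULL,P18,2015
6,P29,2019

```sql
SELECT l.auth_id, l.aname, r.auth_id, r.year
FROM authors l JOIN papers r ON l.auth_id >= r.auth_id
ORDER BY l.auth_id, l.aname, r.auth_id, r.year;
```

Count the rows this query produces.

5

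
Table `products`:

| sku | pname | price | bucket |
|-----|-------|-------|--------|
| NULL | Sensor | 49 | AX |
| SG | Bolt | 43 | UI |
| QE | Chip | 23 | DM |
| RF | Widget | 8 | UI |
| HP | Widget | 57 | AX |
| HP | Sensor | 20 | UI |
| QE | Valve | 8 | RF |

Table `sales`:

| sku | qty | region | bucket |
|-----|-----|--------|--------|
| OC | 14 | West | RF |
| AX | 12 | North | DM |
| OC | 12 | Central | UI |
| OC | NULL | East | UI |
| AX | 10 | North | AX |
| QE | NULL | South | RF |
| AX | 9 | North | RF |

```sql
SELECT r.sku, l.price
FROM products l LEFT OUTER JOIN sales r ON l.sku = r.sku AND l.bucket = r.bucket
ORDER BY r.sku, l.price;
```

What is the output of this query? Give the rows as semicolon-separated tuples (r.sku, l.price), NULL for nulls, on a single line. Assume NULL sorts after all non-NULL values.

(QE, 8); (NULL, 8); (NULL, 20); (NULL, 23); (NULL, 43); (NULL, 49); (NULL, 57)

LEFT JOIN keeps every row from `products`; unmatched rows get NULL for `sales`'s columns.
Matching on l.sku = r.sku AND l.bucket = r.bucket. A NULL in a compared column never satisfies the condition.
Matched pairs: 1; unmatched l rows kept: 6.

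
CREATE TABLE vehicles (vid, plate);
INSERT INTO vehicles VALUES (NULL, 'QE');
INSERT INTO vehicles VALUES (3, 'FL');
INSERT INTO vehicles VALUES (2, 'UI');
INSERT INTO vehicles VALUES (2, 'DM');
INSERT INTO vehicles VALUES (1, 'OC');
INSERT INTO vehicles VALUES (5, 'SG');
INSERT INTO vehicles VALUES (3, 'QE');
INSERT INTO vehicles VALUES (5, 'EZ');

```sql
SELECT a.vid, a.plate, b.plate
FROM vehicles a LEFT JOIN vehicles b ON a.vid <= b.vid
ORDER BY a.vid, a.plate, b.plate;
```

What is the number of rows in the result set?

32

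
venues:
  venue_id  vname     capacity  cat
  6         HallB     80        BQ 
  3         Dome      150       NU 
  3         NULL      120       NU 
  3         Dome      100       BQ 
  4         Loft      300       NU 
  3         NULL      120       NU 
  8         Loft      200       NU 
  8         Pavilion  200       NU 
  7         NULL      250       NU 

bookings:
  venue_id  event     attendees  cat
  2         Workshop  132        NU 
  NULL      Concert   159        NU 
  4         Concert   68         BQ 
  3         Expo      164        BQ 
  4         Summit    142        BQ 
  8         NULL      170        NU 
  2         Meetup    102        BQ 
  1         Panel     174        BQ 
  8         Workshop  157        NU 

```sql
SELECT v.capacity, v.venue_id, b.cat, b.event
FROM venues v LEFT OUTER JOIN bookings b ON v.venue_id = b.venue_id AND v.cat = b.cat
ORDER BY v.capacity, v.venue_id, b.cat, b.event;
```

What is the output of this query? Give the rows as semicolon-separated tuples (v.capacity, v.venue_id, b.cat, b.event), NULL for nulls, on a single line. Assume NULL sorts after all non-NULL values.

LEFT JOIN keeps every row from `venues`; unmatched rows get NULL for `bookings`'s columns.
Matching on v.venue_id = b.venue_id AND v.cat = b.cat. A NULL in a compared column never satisfies the condition.
- v row (venue_id=6, cat=BQ): no match → kept, b columns NULL.
- v row (venue_id=3, cat=NU): no match → kept, b columns NULL.
- v row (venue_id=3, cat=NU): no match → kept, b columns NULL.
- v row (venue_id=3, cat=BQ): matches 1 b row(s) → 1 output row(s).
- v row (venue_id=4, cat=NU): no match → kept, b columns NULL.
- v row (venue_id=3, cat=NU): no match → kept, b columns NULL.
- v row (venue_id=8, cat=NU): matches 2 b row(s) → 2 output row(s).
- v row (venue_id=8, cat=NU): matches 2 b row(s) → 2 output row(s).
- v row (venue_id=7, cat=NU): no match → kept, b columns NULL.

(80, 6, NULL, NULL); (100, 3, BQ, Expo); (120, 3, NULL, NULL); (120, 3, NULL, NULL); (150, 3, NULL, NULL); (200, 8, NU, Workshop); (200, 8, NU, Workshop); (200, 8, NU, NULL); (200, 8, NU, NULL); (250, 7, NULL, NULL); (300, 4, NULL, NULL)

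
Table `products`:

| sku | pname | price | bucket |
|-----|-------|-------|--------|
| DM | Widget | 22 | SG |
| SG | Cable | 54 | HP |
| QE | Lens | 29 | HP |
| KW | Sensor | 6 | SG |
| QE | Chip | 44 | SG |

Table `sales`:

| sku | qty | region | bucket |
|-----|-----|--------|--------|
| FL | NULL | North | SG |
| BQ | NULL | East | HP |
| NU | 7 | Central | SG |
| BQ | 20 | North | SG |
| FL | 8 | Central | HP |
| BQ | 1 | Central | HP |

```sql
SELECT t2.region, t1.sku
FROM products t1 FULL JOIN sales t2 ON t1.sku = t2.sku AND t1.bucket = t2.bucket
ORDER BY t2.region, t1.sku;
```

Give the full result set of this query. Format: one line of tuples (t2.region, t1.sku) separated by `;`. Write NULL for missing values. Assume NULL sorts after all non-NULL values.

FULL OUTER JOIN keeps every row from both sides; unmatched rows get NULL for the other side's columns.
Matching on t1.sku = t2.sku AND t1.bucket = t2.bucket.
Matched pairs: 0; unmatched t1 rows kept: 5; unmatched t2 rows kept: 6.

(Central, NULL); (Central, NULL); (Central, NULL); (East, NULL); (North, NULL); (North, NULL); (NULL, DM); (NULL, KW); (NULL, QE); (NULL, QE); (NULL, SG)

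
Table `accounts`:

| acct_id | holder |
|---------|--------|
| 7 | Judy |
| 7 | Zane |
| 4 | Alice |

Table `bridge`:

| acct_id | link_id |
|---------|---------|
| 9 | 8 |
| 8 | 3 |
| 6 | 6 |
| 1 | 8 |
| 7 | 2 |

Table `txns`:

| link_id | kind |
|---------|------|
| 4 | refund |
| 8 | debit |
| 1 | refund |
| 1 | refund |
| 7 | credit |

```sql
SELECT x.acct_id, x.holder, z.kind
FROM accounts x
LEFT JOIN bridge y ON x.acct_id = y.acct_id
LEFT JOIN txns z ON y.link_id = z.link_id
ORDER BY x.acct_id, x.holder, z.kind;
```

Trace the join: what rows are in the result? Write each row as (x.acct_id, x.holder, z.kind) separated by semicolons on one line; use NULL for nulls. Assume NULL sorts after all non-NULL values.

Evaluate left to right. First `accounts x LEFT JOIN bridge y` on acct_id: 3 row(s).
Then LEFT JOIN `txns z` on link_id: each of those 3 rows is kept; rows whose y.link_id has no match in z get NULL for z's columns.

(4, Alice, NULL); (7, Judy, NULL); (7, Zane, NULL)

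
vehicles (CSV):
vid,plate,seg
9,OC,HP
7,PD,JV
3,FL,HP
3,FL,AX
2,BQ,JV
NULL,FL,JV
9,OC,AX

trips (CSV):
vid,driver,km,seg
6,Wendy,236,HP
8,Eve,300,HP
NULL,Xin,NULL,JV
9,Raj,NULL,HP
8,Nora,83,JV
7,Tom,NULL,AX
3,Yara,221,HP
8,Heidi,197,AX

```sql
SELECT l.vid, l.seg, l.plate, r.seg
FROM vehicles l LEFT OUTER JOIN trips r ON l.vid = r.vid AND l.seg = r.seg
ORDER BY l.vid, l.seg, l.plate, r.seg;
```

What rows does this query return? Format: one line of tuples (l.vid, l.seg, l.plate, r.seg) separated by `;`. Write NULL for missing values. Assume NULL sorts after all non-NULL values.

(2, JV, BQ, NULL); (3, AX, FL, NULL); (3, HP, FL, HP); (7, JV, PD, NULL); (9, AX, OC, NULL); (9, HP, OC, HP); (NULL, JV, FL, NULL)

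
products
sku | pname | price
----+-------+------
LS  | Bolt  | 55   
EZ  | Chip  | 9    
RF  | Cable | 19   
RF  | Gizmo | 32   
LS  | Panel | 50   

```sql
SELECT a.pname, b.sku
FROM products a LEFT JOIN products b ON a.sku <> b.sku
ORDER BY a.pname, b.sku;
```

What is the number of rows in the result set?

16

LEFT JOIN keeps every row from `products a`; unmatched rows get NULL for `products b`'s columns.
Matching on a.sku <> b.sku.
Matched pairs: 16; unmatched a rows kept: 0.
Total: 16 rows.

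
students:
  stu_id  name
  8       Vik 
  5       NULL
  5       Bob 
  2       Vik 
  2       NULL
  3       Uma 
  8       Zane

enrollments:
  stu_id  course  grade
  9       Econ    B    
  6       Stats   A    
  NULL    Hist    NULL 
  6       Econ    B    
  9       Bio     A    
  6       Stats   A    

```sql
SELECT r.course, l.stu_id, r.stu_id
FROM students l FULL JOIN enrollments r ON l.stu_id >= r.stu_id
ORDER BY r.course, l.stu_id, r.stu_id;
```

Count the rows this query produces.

14

FULL OUTER JOIN keeps every row from both sides; unmatched rows get NULL for the other side's columns.
Matching on l.stu_id >= r.stu_id. A NULL in a compared column never satisfies the condition.
- l (stu_id=8) pairs with 3 row(s) of r.
- l (stu_id=5) has no partner → padded with NULL.
- l (stu_id=5) has no partner → padded with NULL.
- l (stu_id=2) has no partner → padded with NULL.
- l (stu_id=2) has no partner → padded with NULL.
- l (stu_id=3) has no partner → padded with NULL.
- l (stu_id=8) pairs with 3 row(s) of r.
- 3 r row(s) had no l match → kept, l columns NULL.
Total: 6 matched + 8 padded = 14 rows.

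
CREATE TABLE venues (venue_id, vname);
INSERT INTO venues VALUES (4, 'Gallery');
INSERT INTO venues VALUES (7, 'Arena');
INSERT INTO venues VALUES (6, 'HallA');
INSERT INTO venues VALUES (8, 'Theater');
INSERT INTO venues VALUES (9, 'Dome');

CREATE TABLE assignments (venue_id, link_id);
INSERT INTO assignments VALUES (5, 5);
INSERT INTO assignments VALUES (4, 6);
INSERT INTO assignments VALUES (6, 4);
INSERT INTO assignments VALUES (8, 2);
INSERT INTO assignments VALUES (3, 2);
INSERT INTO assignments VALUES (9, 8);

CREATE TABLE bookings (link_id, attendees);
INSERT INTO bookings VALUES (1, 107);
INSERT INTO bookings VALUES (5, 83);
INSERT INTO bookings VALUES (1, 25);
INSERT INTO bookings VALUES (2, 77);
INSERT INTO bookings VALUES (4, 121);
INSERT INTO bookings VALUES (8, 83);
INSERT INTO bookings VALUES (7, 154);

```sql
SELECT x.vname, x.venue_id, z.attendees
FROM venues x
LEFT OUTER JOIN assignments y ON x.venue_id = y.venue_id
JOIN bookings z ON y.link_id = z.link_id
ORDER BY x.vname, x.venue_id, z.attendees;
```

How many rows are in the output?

Evaluate left to right. First `venues x LEFT JOIN assignments y` on venue_id: 5 row(s).
Then INNER JOIN `bookings z` on link_id: keep only rows whose y.link_id appears in z.
Result: 3 row(s).

3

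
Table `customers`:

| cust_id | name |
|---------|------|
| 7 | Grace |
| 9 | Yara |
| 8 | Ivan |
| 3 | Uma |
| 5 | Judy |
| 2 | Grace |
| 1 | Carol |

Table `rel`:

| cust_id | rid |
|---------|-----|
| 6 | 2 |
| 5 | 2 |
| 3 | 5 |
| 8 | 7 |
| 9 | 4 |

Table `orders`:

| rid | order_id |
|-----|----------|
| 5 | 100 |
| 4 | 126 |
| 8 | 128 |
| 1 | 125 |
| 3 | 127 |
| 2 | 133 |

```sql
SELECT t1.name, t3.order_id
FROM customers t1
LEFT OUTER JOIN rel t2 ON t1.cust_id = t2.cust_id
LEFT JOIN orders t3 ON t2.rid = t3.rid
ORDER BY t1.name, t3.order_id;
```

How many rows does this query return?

Joins associate left-to-right: customers LEFT JOIN rel on cust_id gives 7 intermediate row(s).
Then LEFT JOIN `orders t3` on rid: each of those 7 rows is kept; rows whose t2.rid has no match in t3 get NULL for t3's columns.
Result: 7 row(s).

7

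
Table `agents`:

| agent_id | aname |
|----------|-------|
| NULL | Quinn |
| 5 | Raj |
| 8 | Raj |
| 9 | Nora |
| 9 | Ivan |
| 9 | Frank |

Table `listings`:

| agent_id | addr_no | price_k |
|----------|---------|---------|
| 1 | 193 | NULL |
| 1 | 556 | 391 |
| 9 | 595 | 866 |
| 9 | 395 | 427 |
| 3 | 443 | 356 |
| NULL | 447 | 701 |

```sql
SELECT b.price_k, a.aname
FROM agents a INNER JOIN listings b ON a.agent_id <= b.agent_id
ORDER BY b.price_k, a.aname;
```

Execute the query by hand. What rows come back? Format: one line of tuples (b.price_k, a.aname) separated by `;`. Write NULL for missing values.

(427, Frank); (427, Ivan); (427, Nora); (427, Raj); (427, Raj); (866, Frank); (866, Ivan); (866, Nora); (866, Raj); (866, Raj)

INNER JOIN keeps only pairs where the ON condition holds.
Matching on a.agent_id <= b.agent_id. A NULL in a compared column never satisfies the condition.
- agent_id=NULL: no matching b row, dropped.
- agent_id=5: 2 matching b row(s), so 2 row(s) emitted.
- agent_id=8: 2 matching b row(s), so 2 row(s) emitted.
- agent_id=9: 2 matching b row(s), so 2 row(s) emitted.
- agent_id=9: 2 matching b row(s), so 2 row(s) emitted.
- agent_id=9: 2 matching b row(s), so 2 row(s) emitted.
After projecting and ordering:
b.price_k | a.aname
427 | Frank
427 | Ivan
427 | Nora
427 | Raj
427 | Raj
866 | Frank
866 | Ivan
866 | Nora
866 | Raj
866 | Raj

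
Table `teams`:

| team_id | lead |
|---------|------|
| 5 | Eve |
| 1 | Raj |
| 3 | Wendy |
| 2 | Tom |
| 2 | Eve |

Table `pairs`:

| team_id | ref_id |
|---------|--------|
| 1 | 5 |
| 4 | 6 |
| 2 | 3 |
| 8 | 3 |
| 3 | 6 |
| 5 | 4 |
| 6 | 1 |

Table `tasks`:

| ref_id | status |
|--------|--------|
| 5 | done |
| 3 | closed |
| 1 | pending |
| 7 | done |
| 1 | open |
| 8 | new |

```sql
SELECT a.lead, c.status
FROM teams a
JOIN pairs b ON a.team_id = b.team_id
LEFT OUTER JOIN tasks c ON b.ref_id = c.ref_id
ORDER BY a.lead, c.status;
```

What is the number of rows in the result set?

5

Step 1 — a INNER JOIN b on team_id → 5 row(s).
Then LEFT JOIN `tasks c` on ref_id: each of those 5 rows is kept; rows whose b.ref_id has no match in c get NULL for c's columns.
Result: 5 row(s).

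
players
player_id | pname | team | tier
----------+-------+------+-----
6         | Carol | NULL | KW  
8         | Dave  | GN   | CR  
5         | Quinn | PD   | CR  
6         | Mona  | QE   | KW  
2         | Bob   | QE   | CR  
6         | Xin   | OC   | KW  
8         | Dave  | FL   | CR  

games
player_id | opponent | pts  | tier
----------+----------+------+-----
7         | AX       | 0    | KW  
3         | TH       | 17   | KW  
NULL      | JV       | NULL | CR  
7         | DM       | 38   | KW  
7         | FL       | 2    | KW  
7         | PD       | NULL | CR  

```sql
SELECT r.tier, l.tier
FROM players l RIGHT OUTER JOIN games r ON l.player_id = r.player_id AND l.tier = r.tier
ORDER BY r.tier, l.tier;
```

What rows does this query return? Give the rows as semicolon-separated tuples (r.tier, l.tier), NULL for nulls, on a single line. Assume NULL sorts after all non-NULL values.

(CR, NULL); (CR, NULL); (KW, NULL); (KW, NULL); (KW, NULL); (KW, NULL)

RIGHT JOIN keeps every row from `games`; unmatched rows get NULL for `players`'s columns.
Matching on l.player_id = r.player_id AND l.tier = r.tier. A NULL in a compared column never satisfies the condition.
Matched pairs: 0; unmatched r rows kept: 6.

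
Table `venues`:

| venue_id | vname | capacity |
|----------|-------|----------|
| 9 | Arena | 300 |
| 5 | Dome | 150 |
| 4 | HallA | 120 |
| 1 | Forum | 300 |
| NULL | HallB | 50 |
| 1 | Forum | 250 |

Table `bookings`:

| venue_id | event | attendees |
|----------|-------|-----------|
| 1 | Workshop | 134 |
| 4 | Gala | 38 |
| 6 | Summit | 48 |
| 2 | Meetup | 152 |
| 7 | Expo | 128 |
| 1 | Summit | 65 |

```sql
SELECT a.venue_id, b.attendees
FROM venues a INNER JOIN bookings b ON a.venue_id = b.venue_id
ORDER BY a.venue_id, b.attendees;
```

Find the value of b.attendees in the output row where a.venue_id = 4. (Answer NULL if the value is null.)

38

INNER JOIN keeps only pairs where the ON condition holds.
Matching on a.venue_id = b.venue_id. A NULL in a compared column never satisfies the condition.
Matched pairs: 5.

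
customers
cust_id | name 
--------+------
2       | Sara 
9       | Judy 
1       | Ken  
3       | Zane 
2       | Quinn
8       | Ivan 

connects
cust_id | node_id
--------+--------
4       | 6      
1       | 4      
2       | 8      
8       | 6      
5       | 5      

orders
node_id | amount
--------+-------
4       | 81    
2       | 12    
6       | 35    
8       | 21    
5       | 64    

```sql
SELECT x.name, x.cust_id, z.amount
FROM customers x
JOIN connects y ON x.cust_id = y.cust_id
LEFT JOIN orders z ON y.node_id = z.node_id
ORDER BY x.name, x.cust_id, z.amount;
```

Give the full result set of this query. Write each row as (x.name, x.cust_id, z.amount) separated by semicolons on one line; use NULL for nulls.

Joins associate left-to-right: customers INNER JOIN connects on cust_id gives 4 intermediate row(s).
Then LEFT JOIN `orders z` on node_id: each of those 4 rows is kept; rows whose y.node_id has no match in z get NULL for z's columns.

(Ivan, 8, 35); (Ken, 1, 81); (Quinn, 2, 21); (Sara, 2, 21)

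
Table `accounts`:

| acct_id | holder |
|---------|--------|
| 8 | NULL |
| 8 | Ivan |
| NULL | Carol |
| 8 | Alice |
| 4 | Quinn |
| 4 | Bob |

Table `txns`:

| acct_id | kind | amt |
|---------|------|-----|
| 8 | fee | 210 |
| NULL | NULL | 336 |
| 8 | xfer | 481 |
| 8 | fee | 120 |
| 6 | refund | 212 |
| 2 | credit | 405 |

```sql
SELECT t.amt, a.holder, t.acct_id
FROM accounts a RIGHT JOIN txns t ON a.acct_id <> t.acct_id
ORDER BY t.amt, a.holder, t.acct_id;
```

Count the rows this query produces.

RIGHT JOIN keeps every row from `txns`; unmatched rows get NULL for `accounts`'s columns.
Matching on a.acct_id <> t.acct_id. A NULL in a compared column never satisfies the condition.
- a (acct_id=8) pairs with 2 row(s) of t.
- a (acct_id=8) pairs with 2 row(s) of t.
- a (acct_id=NULL) has no partner in t.
- a (acct_id=8) pairs with 2 row(s) of t.
- a (acct_id=4) pairs with 5 row(s) of t.
- a (acct_id=4) pairs with 5 row(s) of t.
- 1 t row(s) had no a match → kept, a columns NULL.
Total: 16 matched + 1 padded = 17 rows.

17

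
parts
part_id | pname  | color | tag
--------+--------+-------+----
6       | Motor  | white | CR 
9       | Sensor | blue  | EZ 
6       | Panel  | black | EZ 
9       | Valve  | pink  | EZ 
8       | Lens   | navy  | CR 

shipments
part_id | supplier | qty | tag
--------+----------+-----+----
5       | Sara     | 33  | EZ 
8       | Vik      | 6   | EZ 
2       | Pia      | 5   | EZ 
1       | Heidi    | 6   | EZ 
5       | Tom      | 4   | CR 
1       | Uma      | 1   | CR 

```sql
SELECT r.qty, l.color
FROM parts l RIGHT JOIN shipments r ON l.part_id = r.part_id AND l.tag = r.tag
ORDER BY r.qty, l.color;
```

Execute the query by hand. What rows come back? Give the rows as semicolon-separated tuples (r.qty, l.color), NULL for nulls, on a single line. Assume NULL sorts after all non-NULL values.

RIGHT JOIN keeps every row from `shipments`; unmatched rows get NULL for `parts`'s columns.
Matching on l.part_id = r.part_id AND l.tag = r.tag.
- l row (part_id=6, tag=CR): no match.
- l row (part_id=9, tag=EZ): no match.
- l row (part_id=6, tag=EZ): no match.
- l row (part_id=9, tag=EZ): no match.
- l row (part_id=8, tag=CR): no match.
- plus 6 unmatched r row(s), each kept with NULL l columns.
After projecting and ordering:
r.qty | l.color
1 | NULL
4 | NULL
5 | NULL
6 | NULL
6 | NULL
33 | NULL

(1, NULL); (4, NULL); (5, NULL); (6, NULL); (6, NULL); (33, NULL)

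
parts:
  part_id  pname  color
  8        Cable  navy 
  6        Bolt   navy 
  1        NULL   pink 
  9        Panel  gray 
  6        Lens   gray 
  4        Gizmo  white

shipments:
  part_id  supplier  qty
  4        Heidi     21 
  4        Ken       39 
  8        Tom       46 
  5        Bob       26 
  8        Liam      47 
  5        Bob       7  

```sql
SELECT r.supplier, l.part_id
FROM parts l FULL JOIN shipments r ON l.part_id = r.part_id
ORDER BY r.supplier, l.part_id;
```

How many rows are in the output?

10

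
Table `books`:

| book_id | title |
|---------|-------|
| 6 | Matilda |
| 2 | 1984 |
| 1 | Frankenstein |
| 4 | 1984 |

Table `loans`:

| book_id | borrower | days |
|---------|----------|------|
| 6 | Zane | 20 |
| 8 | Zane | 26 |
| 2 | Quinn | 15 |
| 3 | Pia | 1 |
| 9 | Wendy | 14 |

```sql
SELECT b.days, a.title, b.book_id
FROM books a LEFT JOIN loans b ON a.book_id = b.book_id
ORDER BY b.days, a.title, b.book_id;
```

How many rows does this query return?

4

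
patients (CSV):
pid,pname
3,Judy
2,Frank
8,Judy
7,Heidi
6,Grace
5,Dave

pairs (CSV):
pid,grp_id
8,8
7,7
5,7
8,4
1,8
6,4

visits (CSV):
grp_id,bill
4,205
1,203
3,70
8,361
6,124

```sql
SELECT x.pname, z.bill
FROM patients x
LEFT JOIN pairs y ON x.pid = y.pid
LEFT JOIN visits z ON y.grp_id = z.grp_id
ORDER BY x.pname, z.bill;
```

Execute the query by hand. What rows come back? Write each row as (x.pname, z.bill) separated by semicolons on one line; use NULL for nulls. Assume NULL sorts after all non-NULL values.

(Dave, NULL); (Frank, NULL); (Grace, 205); (Heidi, NULL); (Judy, 205); (Judy, 361); (Judy, NULL)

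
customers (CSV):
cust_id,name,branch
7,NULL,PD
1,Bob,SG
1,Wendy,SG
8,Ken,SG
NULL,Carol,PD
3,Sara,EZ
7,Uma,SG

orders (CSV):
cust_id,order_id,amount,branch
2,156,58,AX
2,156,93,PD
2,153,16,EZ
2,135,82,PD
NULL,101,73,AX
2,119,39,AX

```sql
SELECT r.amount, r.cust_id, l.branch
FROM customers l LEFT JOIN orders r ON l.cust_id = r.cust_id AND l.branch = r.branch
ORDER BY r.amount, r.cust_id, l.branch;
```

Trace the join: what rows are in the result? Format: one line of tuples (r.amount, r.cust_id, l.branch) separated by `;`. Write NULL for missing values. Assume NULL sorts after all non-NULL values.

(NULL, NULL, EZ); (NULL, NULL, PD); (NULL, NULL, PD); (NULL, NULL, SG); (NULL, NULL, SG); (NULL, NULL, SG); (NULL, NULL, SG)

LEFT JOIN keeps every row from `customers`; unmatched rows get NULL for `orders`'s columns.
Matching on l.cust_id = r.cust_id AND l.branch = r.branch. A NULL in a compared column never satisfies the condition.
- cust_id=7, branch=PD: no r row matches, row kept with r columns NULL.
- cust_id=1, branch=SG: no r row matches, row kept with r columns NULL.
- cust_id=1, branch=SG: no r row matches, row kept with r columns NULL.
- cust_id=8, branch=SG: no r row matches, row kept with r columns NULL.
- cust_id=NULL, branch=PD: no r row matches, row kept with r columns NULL.
- cust_id=3, branch=EZ: no r row matches, row kept with r columns NULL.
- cust_id=7, branch=SG: no r row matches, row kept with r columns NULL.
After projecting and ordering:
r.amount | r.cust_id | l.branch
NULL | NULL | EZ
NULL | NULL | PD
NULL | NULL | PD
NULL | NULL | SG
NULL | NULL | SG
NULL | NULL | SG
NULL | NULL | SG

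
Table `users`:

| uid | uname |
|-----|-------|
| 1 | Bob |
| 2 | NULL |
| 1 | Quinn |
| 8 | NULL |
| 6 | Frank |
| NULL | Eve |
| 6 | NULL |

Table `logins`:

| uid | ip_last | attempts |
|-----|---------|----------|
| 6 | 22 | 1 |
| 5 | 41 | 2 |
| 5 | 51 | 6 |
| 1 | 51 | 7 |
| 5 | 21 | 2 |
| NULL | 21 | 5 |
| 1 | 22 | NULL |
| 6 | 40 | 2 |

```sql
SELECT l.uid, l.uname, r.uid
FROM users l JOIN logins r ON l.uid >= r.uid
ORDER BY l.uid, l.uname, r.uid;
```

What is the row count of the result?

INNER JOIN keeps only pairs where the ON condition holds.
Matching on l.uid >= r.uid. A NULL in a compared column never satisfies the condition.
- l (uid=1) pairs with 2 row(s) of r.
- l (uid=2) pairs with 2 row(s) of r.
- l (uid=1) pairs with 2 row(s) of r.
- l (uid=8) pairs with 7 row(s) of r.
- l (uid=6) pairs with 7 row(s) of r.
- l (uid=NULL) has no partner → excluded.
- l (uid=6) pairs with 7 row(s) of r.
Total: 27 rows.

27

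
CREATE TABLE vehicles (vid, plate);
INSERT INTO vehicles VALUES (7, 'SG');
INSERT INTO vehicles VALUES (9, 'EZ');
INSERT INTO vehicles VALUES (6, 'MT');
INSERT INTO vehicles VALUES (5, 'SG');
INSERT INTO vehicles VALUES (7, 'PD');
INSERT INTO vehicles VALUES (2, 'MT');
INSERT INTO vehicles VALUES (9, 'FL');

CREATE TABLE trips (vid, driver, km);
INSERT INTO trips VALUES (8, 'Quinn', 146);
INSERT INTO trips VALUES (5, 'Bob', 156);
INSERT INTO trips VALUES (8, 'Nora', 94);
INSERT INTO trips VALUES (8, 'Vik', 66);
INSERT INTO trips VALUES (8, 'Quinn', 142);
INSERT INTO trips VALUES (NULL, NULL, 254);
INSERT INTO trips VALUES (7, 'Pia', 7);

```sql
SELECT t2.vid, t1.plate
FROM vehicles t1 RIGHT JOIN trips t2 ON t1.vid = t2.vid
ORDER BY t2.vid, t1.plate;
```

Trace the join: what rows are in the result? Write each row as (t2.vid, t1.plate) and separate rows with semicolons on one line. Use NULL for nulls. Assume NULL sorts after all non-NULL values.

RIGHT JOIN keeps every row from `trips`; unmatched rows get NULL for `vehicles`'s columns.
Matching on t1.vid = t2.vid. A NULL in a compared column never satisfies the condition.
- t1 (vid=7) pairs with 1 row(s) of t2.
- t1 (vid=9) has no partner in t2.
- t1 (vid=6) has no partner in t2.
- t1 (vid=5) pairs with 1 row(s) of t2.
- t1 (vid=7) pairs with 1 row(s) of t2.
- t1 (vid=2) has no partner in t2.
- t1 (vid=9) has no partner in t2.
- 5 t2 row(s) had no t1 match → kept, t1 columns NULL.
After projecting and ordering:
t2.vid | t1.plate
5 | SG
7 | PD
7 | SG
8 | NULL
8 | NULL
8 | NULL
8 | NULL
NULL | NULL

(5, SG); (7, PD); (7, SG); (8, NULL); (8, NULL); (8, NULL); (8, NULL); (NULL, NULL)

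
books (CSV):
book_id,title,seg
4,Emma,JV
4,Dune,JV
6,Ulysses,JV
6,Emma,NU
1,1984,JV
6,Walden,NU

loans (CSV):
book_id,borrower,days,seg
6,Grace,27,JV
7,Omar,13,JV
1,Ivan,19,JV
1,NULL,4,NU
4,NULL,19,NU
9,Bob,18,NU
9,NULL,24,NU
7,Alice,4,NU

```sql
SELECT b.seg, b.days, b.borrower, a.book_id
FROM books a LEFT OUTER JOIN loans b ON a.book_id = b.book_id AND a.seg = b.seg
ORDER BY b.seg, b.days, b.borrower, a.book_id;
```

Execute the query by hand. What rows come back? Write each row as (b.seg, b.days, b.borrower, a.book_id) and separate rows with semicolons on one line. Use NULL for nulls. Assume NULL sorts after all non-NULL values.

(JV, 19, Ivan, 1); (JV, 27, Grace, 6); (NULL, NULL, NULL, 4); (NULL, NULL, NULL, 4); (NULL, NULL, NULL, 6); (NULL, NULL, NULL, 6)

LEFT JOIN keeps every row from `books`; unmatched rows get NULL for `loans`'s columns.
Matching on a.book_id = b.book_id AND a.seg = b.seg.
Matched pairs: 2; unmatched a rows kept: 4.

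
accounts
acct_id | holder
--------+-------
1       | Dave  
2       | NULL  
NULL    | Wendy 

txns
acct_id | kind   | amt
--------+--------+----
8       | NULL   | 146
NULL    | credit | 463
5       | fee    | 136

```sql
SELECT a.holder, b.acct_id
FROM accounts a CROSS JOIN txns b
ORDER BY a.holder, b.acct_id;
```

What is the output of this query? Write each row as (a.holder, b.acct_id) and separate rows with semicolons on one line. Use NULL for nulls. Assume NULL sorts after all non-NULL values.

CROSS JOIN pairs every row of `accounts` with every row of `txns`: 3 × 3 = 9 rows.
After projecting and ordering:
a.holder | b.acct_id
Dave | 5
Dave | 8
Dave | NULL
Wendy | 5
Wendy | 8
Wendy | NULL
NULL | 5
NULL | 8
NULL | NULL

(Dave, 5); (Dave, 8); (Dave, NULL); (Wendy, 5); (Wendy, 8); (Wendy, NULL); (NULL, 5); (NULL, 8); (NULL, NULL)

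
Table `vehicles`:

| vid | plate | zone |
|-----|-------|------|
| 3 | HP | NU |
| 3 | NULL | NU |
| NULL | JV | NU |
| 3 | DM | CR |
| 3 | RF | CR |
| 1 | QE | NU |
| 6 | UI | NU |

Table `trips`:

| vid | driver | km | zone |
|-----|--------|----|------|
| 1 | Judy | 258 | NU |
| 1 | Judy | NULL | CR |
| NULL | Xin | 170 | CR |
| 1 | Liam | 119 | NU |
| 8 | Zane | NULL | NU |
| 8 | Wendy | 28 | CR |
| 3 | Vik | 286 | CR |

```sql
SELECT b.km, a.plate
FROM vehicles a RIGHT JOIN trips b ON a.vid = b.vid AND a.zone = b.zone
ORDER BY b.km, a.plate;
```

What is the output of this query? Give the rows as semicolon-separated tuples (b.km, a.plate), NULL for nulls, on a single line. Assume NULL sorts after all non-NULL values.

(28, NULL); (119, QE); (170, NULL); (258, QE); (286, DM); (286, RF); (NULL, NULL); (NULL, NULL)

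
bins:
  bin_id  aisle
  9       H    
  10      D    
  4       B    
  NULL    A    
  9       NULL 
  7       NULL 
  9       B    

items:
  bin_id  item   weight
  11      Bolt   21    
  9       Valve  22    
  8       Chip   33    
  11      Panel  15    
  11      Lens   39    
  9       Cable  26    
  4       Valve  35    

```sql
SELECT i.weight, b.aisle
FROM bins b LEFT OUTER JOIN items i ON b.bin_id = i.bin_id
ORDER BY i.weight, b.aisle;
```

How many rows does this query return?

LEFT JOIN keeps every row from `bins`; unmatched rows get NULL for `items`'s columns.
Matching on b.bin_id = i.bin_id. A NULL in a compared column never satisfies the condition.
- b[0] bin_id=9 → 2 match(es) in i → 2 row(s).
- b[1] bin_id=10 → no match; kept with NULLs on the i side.
- b[2] bin_id=4 → 1 match(es) in i → 1 row(s).
- b[3] bin_id=NULL → no match; kept with NULLs on the i side.
- b[4] bin_id=9 → 2 match(es) in i → 2 row(s).
- b[5] bin_id=7 → no match; kept with NULLs on the i side.
- b[6] bin_id=9 → 2 match(es) in i → 2 row(s).
Total: 7 matched + 3 padded = 10 rows.

10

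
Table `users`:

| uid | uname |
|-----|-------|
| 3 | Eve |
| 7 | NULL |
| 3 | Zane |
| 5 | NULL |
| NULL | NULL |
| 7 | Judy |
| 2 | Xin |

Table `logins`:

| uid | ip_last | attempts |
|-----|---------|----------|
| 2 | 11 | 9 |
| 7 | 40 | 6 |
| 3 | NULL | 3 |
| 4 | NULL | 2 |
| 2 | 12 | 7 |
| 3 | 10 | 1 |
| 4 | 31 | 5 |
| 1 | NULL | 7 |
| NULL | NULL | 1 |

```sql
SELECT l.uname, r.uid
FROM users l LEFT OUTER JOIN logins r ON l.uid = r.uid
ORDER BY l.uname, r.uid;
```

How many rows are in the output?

LEFT JOIN keeps every row from `users`; unmatched rows get NULL for `logins`'s columns.
Matching on l.uid = r.uid. A NULL in a compared column never satisfies the condition.
- l[0] uid=3 → 2 match(es) in r → 2 row(s).
- l[1] uid=7 → 1 match(es) in r → 1 row(s).
- l[2] uid=3 → 2 match(es) in r → 2 row(s).
- l[3] uid=5 → no match; kept with NULLs on the r side.
- l[4] uid=NULL → no match; kept with NULLs on the r side.
- l[5] uid=7 → 1 match(es) in r → 1 row(s).
- l[6] uid=2 → 2 match(es) in r → 2 row(s).
Total: 8 matched + 2 padded = 10 rows.

10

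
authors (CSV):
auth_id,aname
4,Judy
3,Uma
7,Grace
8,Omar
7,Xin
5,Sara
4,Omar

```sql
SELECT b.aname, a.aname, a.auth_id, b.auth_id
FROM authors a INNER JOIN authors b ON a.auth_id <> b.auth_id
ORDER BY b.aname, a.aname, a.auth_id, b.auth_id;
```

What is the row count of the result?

38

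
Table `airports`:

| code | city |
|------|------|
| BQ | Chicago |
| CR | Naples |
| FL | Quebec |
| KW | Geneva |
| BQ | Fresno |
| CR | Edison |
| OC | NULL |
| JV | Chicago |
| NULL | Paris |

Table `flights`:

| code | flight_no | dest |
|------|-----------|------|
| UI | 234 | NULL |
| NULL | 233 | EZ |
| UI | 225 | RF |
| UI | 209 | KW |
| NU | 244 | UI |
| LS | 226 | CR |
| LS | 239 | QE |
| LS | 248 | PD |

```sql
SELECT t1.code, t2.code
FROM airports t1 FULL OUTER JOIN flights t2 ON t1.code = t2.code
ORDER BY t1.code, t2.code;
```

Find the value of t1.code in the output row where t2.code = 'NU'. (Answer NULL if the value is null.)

NULL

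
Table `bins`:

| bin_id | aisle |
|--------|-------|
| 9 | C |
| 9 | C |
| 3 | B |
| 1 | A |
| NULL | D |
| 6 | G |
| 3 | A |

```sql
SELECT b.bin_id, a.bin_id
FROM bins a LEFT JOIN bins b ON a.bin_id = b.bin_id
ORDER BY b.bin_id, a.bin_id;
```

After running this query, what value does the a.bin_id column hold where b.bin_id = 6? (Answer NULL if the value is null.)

6

LEFT JOIN keeps every row from `bins a`; unmatched rows get NULL for `bins b`'s columns.
Matching on a.bin_id = b.bin_id. A NULL in a compared column never satisfies the condition.
Matched pairs: 10; unmatched a rows kept: 1.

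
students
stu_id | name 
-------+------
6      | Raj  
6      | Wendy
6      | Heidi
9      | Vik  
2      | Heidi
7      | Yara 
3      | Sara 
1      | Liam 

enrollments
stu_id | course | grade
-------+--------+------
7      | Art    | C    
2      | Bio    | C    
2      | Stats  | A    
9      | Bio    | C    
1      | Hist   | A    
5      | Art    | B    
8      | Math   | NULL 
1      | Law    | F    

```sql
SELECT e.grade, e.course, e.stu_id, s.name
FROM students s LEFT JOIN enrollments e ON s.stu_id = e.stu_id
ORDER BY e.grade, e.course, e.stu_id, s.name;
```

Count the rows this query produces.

LEFT JOIN keeps every row from `students`; unmatched rows get NULL for `enrollments`'s columns.
Matching on s.stu_id = e.stu_id.
- s row (stu_id=6): no match → kept, e columns NULL.
- s row (stu_id=6): no match → kept, e columns NULL.
- s row (stu_id=6): no match → kept, e columns NULL.
- s row (stu_id=9): matches 1 e row(s) → 1 output row(s).
- s row (stu_id=2): matches 2 e row(s) → 2 output row(s).
- s row (stu_id=7): matches 1 e row(s) → 1 output row(s).
- s row (stu_id=3): no match → kept, e columns NULL.
- s row (stu_id=1): matches 2 e row(s) → 2 output row(s).
Total: 6 matched + 4 padded = 10 rows.

10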